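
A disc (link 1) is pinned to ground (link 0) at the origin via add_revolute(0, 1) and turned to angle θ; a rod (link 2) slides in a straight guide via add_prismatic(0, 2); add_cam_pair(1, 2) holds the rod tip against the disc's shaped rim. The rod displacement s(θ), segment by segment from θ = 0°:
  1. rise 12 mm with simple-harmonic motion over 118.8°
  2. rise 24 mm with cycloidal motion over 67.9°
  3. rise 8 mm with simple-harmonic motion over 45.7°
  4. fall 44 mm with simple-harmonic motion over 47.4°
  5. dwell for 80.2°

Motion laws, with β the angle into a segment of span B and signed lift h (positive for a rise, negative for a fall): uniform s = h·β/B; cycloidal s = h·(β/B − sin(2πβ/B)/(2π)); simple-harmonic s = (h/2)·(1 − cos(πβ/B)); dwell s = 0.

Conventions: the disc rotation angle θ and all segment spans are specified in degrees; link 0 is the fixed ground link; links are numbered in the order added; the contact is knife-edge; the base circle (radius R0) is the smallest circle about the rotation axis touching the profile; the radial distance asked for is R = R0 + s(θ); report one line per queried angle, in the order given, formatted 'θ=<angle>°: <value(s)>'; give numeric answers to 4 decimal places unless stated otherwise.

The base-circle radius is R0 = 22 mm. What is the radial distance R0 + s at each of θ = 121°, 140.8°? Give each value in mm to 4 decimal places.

segment 1 (0° to 118.8°, simple-harmonic, h = 12) is passed completely: s = 0.0000 + (12) = 12.0000
θ = 121° falls in segment 2 (118.8° to 186.7°, cycloidal, h = 24): β = 121 − 118.8 = 2.2°, B = 67.9°; Δs = 24·(0.0324 − sin(2π·0.0324)/(2π)) = 0.0054; s = 12.0000 + 0.0054 = 12.0054
θ = 140.8° falls in segment 2 (118.8° to 186.7°, cycloidal, h = 24): β = 140.8 − 118.8 = 22°, B = 67.9°; Δs = 24·(0.3240 − sin(2π·0.3240)/(2π)) = 4.3620; s = 12.0000 + 4.3620 = 16.3620
θ=121°: R = R0 + s = 22 + 12.0054 = 34.0054
θ=140.8°: R = R0 + s = 22 + 16.3620 = 38.3620

θ=121°: 34.0054
θ=140.8°: 38.3620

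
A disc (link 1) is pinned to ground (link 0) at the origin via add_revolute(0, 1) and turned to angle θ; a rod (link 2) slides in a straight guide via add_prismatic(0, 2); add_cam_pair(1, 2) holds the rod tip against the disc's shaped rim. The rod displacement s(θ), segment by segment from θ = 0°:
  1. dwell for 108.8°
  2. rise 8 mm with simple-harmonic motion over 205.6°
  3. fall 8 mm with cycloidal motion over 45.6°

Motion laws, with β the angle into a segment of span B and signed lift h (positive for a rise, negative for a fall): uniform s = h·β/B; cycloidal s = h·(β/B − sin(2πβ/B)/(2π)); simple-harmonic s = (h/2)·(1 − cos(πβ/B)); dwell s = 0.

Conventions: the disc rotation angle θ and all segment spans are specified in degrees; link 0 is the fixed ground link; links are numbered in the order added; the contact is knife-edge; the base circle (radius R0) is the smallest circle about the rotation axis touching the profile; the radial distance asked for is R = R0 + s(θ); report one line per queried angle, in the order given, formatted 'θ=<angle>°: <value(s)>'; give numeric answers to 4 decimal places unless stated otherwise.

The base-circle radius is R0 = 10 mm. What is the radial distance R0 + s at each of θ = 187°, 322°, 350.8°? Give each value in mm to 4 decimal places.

segment 1 (0° to 108.8°, dwell): s unchanged at 0.0000
θ = 187° falls in segment 2 (108.8° to 314.4°, simple-harmonic, h = 8): β = 187 − 108.8 = 78.2°, B = 205.6°; Δs = 8/2·(1 − cos(π·0.3804)) = 2.5316; s = 0.0000 + 2.5316 = 2.5316
segment 2 (108.8° to 314.4°, simple-harmonic, h = 8) is passed completely: s = 0.0000 + (8) = 8.0000
θ = 322° falls in segment 3 (314.4° to 360°, cycloidal, h = -8): β = 322 − 314.4 = 7.6°, B = 45.6°; Δs = -8·(0.1667 − sin(2π·0.1667)/(2π)) = -0.2307; s = 8.0000 − 0.2307 = 7.7693
θ = 350.8° falls in segment 3 (314.4° to 360°, cycloidal, h = -8): β = 350.8 − 314.4 = 36.4°, B = 45.6°; Δs = -8·(0.7982 − sin(2π·0.7982)/(2π)) = -7.6012; s = 8.0000 − 7.6012 = 0.3988
θ=187°: R = R0 + s = 10 + 2.5316 = 12.5316
θ=322°: R = R0 + s = 10 + 7.7693 = 17.7693
θ=350.8°: R = R0 + s = 10 + 0.3988 = 10.3988

θ=187°: 12.5316
θ=322°: 17.7693
θ=350.8°: 10.3988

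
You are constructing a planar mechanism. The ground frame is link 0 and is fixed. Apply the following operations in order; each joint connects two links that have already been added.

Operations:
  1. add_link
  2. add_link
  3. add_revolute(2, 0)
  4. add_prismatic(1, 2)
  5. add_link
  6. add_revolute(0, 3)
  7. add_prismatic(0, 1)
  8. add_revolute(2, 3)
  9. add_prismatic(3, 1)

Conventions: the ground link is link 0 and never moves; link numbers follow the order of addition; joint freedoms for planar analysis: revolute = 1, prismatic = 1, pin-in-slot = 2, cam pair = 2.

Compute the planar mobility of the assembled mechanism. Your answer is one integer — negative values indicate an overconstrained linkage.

(L,J1,J2)=(1,0,0); link0 fixed
link1: (2,0,0)
link2: (3,0,0)
R 2-0 [J1]: (3,1,0)
P 1-2 [J1]: (3,2,0)
link3: (4,2,0)
R 0-3 [J1]: (4,3,0)
P 0-1 [J1]: (4,4,0)
R 2-3 [J1]: (4,5,0)
P 3-1 [J1]: (4,6,0)
Grübler: 3·3 − 2·6 − 0 = -3

M = -3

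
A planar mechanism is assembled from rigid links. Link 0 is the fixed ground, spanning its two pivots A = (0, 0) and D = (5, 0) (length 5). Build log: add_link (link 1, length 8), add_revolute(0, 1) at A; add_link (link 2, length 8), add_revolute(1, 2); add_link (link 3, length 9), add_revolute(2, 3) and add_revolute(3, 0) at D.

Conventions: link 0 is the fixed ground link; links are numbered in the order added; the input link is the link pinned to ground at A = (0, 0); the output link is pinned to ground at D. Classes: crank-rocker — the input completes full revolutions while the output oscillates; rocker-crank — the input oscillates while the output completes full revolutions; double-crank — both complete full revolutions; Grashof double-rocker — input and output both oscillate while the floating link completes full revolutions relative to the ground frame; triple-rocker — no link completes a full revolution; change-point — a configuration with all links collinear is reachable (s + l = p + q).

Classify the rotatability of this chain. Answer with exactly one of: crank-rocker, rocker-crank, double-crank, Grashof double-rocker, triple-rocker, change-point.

lengths: ground=5, input=8, coupler=8, output=9
sorted: s=5 (shortest), l=9 (longest), p+q=16
s + l = 14 vs p + q = 16
s + l < p + q (Grashof) with shortest = ground link → double-crank

double-crank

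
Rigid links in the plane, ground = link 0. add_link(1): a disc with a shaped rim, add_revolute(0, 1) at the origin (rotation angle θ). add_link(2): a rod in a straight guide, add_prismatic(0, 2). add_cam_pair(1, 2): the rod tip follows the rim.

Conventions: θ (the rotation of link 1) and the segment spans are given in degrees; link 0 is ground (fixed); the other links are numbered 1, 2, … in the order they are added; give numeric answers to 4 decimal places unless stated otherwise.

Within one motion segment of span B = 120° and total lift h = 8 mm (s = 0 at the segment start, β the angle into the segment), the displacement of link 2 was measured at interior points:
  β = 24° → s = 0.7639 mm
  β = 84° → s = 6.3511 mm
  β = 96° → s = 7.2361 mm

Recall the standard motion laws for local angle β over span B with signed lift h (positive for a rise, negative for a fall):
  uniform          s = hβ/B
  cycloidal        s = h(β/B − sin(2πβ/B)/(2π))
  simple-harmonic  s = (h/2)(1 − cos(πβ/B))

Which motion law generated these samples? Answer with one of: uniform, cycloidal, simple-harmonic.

candidates at β/B = r: uniform s = h·r (linear in β); cycloidal s = h·(r − sin(2πr)/(2π)); simple-harmonic s = (h/2)(1 − cos(πr))
β=24°: printed 0.7639 | uniform 1.6000, cycloidal 0.3891, simple-harmonic 0.7639
β=84°: printed 6.3511 | uniform 5.6000, cycloidal 6.8109, simple-harmonic 6.3511
β=96°: printed 7.2361 | uniform 6.4000, cycloidal 7.6109, simple-harmonic 7.2361
only one law matches every sample → simple-harmonic

simple-harmonic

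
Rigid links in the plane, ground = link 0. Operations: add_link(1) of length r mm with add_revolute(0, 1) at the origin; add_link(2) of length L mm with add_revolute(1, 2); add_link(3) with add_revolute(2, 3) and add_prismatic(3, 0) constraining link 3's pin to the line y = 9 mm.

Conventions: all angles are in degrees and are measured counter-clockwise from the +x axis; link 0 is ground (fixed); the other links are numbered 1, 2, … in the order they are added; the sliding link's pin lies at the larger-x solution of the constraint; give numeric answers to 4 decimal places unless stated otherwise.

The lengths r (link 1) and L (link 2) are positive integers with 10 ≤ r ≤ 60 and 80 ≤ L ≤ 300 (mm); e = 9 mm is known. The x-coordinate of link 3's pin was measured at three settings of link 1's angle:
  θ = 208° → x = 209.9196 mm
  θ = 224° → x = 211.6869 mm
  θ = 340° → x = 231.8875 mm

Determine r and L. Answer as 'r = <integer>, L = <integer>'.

constraint per measurement: (x − r cos θ)² + (r sin θ − e)² = L²
subtracting the θ₁ and θ₂ equations cancels the r² and L² terms:
r = (x₁² − x₂²) / (2[(x₁cos θ₁ + e sin θ₁) − (x₂cos θ₂ + e sin θ₂)]) = 11.9998 → r = 12
L² = (x₁ − r cos θ₁)² + (r sin θ₁ − e)² = 48840.9965 → L = 221.0000 → L = 221
check at θ₃=340°: x = 231.8875 (printed 231.8875) ✓

r = 12, L = 221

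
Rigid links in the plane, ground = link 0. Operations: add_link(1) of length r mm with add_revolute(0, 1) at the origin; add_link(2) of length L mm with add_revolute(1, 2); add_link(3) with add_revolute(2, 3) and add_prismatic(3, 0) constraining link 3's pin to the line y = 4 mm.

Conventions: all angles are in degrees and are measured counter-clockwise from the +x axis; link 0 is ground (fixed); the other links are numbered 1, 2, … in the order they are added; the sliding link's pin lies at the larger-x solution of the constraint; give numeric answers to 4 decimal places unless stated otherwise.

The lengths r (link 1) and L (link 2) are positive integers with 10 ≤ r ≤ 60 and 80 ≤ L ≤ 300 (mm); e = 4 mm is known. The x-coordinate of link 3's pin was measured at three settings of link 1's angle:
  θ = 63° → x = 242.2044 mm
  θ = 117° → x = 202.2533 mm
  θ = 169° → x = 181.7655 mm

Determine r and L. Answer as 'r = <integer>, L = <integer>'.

constraint per measurement: (x − r cos θ)² + (r sin θ − e)² = L²
subtracting the θ₁ and θ₂ equations cancels the r² and L² terms:
r = (x₁² − x₂²) / (2[(x₁cos θ₁ + e sin θ₁) − (x₂cos θ₂ + e sin θ₂)]) = 43.9999 → r = 44
L² = (x₁ − r cos θ₁)² + (r sin θ₁ − e)² = 50624.9894 → L = 225.0000 → L = 225
check at θ₃=169°: x = 181.7655 (printed 181.7655) ✓

r = 44, L = 225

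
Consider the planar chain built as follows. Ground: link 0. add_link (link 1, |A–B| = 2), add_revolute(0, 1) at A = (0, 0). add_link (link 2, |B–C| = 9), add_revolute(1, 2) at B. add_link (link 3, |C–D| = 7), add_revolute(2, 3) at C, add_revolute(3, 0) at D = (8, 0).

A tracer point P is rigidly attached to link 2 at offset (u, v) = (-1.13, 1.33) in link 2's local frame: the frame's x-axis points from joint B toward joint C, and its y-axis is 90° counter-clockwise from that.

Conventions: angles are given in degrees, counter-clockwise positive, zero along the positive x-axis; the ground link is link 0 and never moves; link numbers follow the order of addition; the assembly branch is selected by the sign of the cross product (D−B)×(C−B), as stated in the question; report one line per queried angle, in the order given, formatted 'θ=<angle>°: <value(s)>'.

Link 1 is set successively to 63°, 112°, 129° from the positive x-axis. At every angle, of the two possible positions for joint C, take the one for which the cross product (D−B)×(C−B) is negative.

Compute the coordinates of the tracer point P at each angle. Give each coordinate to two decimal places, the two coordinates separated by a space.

A=(0,0), D=(8.00,0)
θ=63°: B = A + 2.00·(cos63°, sin63°) = (0.9080, 1.7820)
θ=63°: |BD| = 7.3125
θ=63°: circle(B,9.00) ∩ circle(D,7.00): a=5.8443, h=6.8443
θ=63°:   candidates: C₊=(8.2440,6.9957) cross=50.049; C₋=(4.9081,-6.2802) cross=-50.049
θ=63°:   branch - wants cross < 0 → take C=(4.9081,-6.2802) (cross=-50.049)
θ=63°: ex = (C−B)/|BC| = (0.4445,-0.8958); ey = (0.8958,0.4445)
θ=63°: P = B + -1.13·ex + 1.33·ey = (1.5971,3.3854)
θ=112°: B = A + 2.00·(cos112°, sin112°) = (-0.7492, 1.8544)
θ=112°: |BD| = 8.9436
θ=112°: circle(B,9.00) ∩ circle(D,7.00): a=6.2608, h=6.4655
θ=112°:   candidates: C₊=(6.7161,6.8812) cross=57.825; C₋=(4.0349,-5.7687) cross=-57.825
θ=112°:   branch - wants cross < 0 → take C=(4.0349,-5.7687) (cross=-57.825)
θ=112°: ex = (C−B)/|BC| = (0.5316,-0.8470); ey = (0.8470,0.5316)
θ=112°: P = B + -1.13·ex + 1.33·ey = (-0.2234,3.5185)
θ=129°: B = A + 2.00·(cos129°, sin129°) = (-1.2586, 1.5543)
θ=129°: |BD| = 9.3882
θ=129°: circle(B,9.00) ∩ circle(D,7.00): a=6.3984, h=6.3294
θ=129°:   candidates: C₊=(6.0993,6.7370) cross=59.421; C₋=(4.0036,-5.7470) cross=-59.421
θ=129°:   branch - wants cross < 0 → take C=(4.0036,-5.7470) (cross=-59.421)
θ=129°: ex = (C−B)/|BC| = (0.5847,-0.8113); ey = (0.8113,0.5847)
θ=129°: P = B + -1.13·ex + 1.33·ey = (-0.8404,3.2486)

θ=63°: 1.60 3.39
θ=112°: -0.22 3.52
θ=129°: -0.84 3.25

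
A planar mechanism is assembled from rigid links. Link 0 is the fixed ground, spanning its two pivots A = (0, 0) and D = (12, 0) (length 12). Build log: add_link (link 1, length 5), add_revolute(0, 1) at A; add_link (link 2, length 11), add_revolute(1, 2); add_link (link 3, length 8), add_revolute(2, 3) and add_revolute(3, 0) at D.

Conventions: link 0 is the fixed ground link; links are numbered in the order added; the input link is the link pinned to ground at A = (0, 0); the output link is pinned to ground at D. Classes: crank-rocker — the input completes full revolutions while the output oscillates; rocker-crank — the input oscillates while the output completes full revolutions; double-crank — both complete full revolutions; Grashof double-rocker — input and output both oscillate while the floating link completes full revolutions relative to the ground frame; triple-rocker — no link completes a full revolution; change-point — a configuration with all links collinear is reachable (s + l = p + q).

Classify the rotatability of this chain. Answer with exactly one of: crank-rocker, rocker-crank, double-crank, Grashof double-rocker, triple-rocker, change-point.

lengths: ground=12, input=5, coupler=11, output=8
sorted: s=5 (shortest), l=12 (longest), p+q=19
s + l = 17 vs p + q = 19
s + l < p + q (Grashof) with shortest = input link → crank-rocker

crank-rocker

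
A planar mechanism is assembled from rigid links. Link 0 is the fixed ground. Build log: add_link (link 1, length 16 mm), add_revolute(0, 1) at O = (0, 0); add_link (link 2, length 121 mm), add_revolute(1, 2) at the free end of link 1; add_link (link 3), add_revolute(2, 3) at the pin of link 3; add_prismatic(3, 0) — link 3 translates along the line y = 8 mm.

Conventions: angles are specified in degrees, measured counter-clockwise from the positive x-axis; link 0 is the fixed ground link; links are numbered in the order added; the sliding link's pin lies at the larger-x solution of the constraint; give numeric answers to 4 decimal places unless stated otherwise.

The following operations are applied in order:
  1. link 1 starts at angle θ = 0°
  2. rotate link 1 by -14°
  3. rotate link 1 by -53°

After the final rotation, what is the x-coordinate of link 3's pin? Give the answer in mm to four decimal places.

geometry: r = 16 mm, L = 121 mm, e = 8 mm; θ starts at 0°
rotate link 1 by -14°: θ ← 0° -14° = -14°
rotate link 1 by -53°: θ ← -14° -53° = -67°
crank pin P = (r cos θ, r sin θ) = (6.251698, -14.728078)
h = r sin θ − e = -14.728078 − 8 = -22.728078
x = r cos θ + √(L² − h²) = 6.251698 + 118.846264 = 125.097962

125.0980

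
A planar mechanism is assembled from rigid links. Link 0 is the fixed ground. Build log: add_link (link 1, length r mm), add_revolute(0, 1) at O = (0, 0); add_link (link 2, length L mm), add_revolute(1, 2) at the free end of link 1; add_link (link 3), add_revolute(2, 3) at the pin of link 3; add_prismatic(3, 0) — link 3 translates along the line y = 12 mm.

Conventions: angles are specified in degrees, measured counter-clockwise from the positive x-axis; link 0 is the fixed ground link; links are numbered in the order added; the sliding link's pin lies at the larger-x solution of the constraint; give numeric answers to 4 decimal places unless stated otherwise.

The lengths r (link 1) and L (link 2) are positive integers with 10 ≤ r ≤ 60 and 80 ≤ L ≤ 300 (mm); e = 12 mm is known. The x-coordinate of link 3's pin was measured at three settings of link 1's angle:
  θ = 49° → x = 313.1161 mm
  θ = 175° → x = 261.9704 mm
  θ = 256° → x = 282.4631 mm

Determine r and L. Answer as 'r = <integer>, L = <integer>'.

constraint per measurement: (x − r cos θ)² + (r sin θ − e)² = L²
subtracting the θ₁ and θ₂ equations cancels the r² and L² terms:
r = (x₁² − x₂²) / (2[(x₁cos θ₁ + e sin θ₁) − (x₂cos θ₂ + e sin θ₂)]) = 31.0000 → r = 31
L² = (x₁ − r cos θ₁)² + (r sin θ₁ − e)² = 85848.9842 → L = 293.0000 → L = 293
check at θ₃=256°: x = 282.4631 (printed 282.4631) ✓

r = 31, L = 293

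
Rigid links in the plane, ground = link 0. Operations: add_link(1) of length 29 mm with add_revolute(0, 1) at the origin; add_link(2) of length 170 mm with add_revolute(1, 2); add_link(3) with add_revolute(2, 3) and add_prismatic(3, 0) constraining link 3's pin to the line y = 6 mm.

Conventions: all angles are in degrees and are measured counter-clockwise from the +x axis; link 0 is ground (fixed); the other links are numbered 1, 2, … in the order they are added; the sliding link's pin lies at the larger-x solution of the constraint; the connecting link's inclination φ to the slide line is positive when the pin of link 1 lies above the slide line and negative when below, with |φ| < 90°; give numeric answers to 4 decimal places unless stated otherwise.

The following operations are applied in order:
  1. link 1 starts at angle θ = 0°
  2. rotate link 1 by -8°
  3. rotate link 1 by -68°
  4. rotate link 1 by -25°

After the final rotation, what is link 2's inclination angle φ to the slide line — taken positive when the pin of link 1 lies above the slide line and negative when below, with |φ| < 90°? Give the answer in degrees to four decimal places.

geometry: r = 29 mm, L = 170 mm, e = 6 mm; θ starts at 0°
rotate link 1 by -8°: θ ← 0° -8° = -8°
rotate link 1 by -68°: θ ← -8° -68° = -76°
rotate link 1 by -25°: θ ← -76° -25° = -101°
h = r sin θ − e = -28.467188 − 6 = -34.467188
sin φ = h / L = -34.467188 / 170 = -0.20274817
φ = arcsin(-0.20274817) = -11.697711°

-11.6977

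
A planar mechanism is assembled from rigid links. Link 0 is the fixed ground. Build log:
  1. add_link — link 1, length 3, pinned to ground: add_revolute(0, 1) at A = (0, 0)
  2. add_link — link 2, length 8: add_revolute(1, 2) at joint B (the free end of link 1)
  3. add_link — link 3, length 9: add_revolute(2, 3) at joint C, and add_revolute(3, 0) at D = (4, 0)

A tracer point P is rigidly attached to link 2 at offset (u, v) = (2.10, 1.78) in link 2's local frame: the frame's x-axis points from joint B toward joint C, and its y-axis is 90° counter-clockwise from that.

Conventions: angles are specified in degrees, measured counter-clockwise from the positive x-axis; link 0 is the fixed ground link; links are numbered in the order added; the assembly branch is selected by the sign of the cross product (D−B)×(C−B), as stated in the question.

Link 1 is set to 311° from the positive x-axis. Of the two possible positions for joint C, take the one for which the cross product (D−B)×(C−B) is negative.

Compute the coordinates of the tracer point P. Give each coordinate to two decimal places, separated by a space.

A=(0,0), D=(4.00,0)
B = A + 3.00·(cos311°, sin311°) = (1.9682, -2.2641)
|BD| = 3.0421
circle(B,8.00) ∩ circle(D,9.00): a=-1.2730, h=7.8981
  candidates: C₊=(-4.7603,2.0635) cross=24.027; C₋=(6.9961,-8.4867) cross=-24.027
  branch - wants cross < 0 → take C=(6.9961,-8.4867) (cross=-24.027)
ex = (C−B)/|BC| = (0.6285,-0.7778); ey = (0.7778,0.6285)
P = B + 2.10·ex + 1.78·ey = (4.6725,-2.7788)

4.67 -2.78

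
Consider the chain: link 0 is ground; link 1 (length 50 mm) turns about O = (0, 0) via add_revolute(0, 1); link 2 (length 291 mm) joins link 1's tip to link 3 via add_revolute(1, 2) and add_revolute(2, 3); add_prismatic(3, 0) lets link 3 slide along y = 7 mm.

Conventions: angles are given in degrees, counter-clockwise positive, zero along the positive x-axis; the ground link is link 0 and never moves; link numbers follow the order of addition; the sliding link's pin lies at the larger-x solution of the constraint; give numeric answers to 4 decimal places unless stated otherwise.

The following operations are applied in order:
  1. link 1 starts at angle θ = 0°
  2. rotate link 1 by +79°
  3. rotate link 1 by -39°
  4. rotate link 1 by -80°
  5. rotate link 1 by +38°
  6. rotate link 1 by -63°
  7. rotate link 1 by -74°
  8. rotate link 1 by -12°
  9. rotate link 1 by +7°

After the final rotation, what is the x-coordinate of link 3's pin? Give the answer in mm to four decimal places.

geometry: r = 50 mm, L = 291 mm, e = 7 mm; θ starts at 0°
rotate link 1 by +79°: θ ← 0° +79° = 79°
rotate link 1 by -39°: θ ← 79° -39° = 40°
rotate link 1 by -80°: θ ← 40° -80° = -40°
rotate link 1 by +38°: θ ← -40° +38° = -2°
rotate link 1 by -63°: θ ← -2° -63° = -65°
rotate link 1 by -74°: θ ← -65° -74° = -139°
rotate link 1 by -12°: θ ← -139° -12° = -151°
rotate link 1 by +7°: θ ← -151° +7° = -144°
crank pin P = (r cos θ, r sin θ) = (-40.450850, -29.389263)
h = r sin θ − e = -29.389263 − 7 = -36.389263
x = r cos θ + √(L² − h²) = -40.450850 + 288.715815 = 248.264965

248.2650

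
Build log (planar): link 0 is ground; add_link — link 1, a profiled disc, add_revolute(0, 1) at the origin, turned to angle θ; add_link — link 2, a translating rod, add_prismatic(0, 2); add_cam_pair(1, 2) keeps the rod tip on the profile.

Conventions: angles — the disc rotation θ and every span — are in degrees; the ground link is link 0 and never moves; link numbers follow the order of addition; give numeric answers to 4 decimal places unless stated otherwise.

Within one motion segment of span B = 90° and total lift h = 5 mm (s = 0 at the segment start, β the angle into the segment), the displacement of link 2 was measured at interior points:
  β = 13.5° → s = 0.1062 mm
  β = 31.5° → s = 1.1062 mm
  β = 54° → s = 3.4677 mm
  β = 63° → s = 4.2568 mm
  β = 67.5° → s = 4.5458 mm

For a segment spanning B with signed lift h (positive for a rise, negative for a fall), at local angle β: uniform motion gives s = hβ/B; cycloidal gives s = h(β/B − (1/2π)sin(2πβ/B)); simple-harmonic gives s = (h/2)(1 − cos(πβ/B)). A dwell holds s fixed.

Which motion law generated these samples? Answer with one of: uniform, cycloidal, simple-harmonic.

candidates at β/B = r: uniform s = h·r (linear in β); cycloidal s = h·(r − sin(2πr)/(2π)); simple-harmonic s = (h/2)(1 − cos(πr))
β=13.5°: printed 0.1062 | uniform 0.7500, cycloidal 0.1062, simple-harmonic 0.2725
β=31.5°: printed 1.1062 | uniform 1.7500, cycloidal 1.1062, simple-harmonic 1.3650
β=54°: printed 3.4677 | uniform 3.0000, cycloidal 3.4677, simple-harmonic 3.2725
β=63°: printed 4.2568 | uniform 3.5000, cycloidal 4.2568, simple-harmonic 3.9695
β=67.5°: printed 4.5458 | uniform 3.7500, cycloidal 4.5458, simple-harmonic 4.2678
only one law matches every sample → cycloidal

cycloidal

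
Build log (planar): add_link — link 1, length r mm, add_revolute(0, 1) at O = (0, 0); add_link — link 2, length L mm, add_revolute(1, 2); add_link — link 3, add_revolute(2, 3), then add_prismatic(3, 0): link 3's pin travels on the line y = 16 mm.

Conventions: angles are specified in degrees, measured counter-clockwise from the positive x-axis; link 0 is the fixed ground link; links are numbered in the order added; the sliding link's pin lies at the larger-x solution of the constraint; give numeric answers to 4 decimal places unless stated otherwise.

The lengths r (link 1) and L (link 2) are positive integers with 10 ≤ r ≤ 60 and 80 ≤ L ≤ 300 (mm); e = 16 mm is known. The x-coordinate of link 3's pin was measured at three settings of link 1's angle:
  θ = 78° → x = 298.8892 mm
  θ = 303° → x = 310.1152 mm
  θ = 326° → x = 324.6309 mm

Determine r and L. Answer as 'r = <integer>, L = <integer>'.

constraint per measurement: (x − r cos θ)² + (r sin θ − e)² = L²
subtracting the θ₁ and θ₂ equations cancels the r² and L² terms:
r = (x₁² − x₂²) / (2[(x₁cos θ₁ + e sin θ₁) − (x₂cos θ₂ + e sin θ₂)]) = 44.0002 → r = 44
L² = (x₁ − r cos θ₁)² + (r sin θ₁ − e)² = 84680.9769 → L = 291.0000 → L = 291
check at θ₃=326°: x = 324.6309 (printed 324.6309) ✓

r = 44, L = 291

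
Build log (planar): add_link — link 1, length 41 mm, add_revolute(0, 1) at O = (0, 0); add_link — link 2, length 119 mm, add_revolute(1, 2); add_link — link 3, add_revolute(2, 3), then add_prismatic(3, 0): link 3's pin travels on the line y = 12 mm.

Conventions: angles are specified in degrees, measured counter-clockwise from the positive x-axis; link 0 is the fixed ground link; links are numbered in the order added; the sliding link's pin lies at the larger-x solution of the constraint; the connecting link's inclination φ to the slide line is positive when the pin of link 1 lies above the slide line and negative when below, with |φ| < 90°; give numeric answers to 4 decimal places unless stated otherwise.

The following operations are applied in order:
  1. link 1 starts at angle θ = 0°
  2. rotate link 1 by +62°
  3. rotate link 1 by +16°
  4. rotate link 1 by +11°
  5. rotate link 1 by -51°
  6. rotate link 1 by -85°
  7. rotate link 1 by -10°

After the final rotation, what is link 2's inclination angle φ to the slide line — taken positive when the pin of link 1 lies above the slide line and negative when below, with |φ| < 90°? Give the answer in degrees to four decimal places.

geometry: r = 41 mm, L = 119 mm, e = 12 mm; θ starts at 0°
rotate link 1 by +62°: θ ← 0° +62° = 62°
rotate link 1 by +16°: θ ← 62° +16° = 78°
rotate link 1 by +11°: θ ← 78° +11° = 89°
rotate link 1 by -51°: θ ← 89° -51° = 38°
rotate link 1 by -85°: θ ← 38° -85° = -47°
rotate link 1 by -10°: θ ← -47° -10° = -57°
h = r sin θ − e = -34.385493 − 12 = -46.385493
sin φ = h / L = -46.385493 / 119 = -0.38979406
φ = arcsin(-0.38979406) = -22.941686°

-22.9417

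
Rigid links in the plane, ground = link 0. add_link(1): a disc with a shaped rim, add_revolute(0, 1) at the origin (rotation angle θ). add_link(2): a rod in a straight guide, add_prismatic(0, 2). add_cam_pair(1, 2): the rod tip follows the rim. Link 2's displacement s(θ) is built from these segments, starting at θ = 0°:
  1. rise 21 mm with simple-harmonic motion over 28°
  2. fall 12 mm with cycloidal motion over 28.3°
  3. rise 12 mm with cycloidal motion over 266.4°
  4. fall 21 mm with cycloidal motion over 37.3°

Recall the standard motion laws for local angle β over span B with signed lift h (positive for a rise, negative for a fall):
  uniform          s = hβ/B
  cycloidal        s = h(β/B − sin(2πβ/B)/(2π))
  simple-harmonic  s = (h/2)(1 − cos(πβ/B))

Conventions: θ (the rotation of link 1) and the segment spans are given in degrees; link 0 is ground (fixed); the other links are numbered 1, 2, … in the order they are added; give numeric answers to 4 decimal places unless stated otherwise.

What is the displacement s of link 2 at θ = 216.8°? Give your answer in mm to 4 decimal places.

segment 1 (0° to 28°, simple-harmonic, h = 21) is passed completely: s = 0.0000 + (21) = 21.0000
segment 2 (28° to 56.3°, cycloidal, h = -12) is passed completely: s = 21.0000 + (-12) = 9.0000
θ = 216.8° falls in segment 3 (56.3° to 322.7°, cycloidal, h = 12): β = 216.8 − 56.3 = 160.5°, B = 266.4°; Δs = 12·(0.6025 − sin(2π·0.6025)/(2π)) = 8.3762; s = 9.0000 + 8.3762 = 17.3762

17.3762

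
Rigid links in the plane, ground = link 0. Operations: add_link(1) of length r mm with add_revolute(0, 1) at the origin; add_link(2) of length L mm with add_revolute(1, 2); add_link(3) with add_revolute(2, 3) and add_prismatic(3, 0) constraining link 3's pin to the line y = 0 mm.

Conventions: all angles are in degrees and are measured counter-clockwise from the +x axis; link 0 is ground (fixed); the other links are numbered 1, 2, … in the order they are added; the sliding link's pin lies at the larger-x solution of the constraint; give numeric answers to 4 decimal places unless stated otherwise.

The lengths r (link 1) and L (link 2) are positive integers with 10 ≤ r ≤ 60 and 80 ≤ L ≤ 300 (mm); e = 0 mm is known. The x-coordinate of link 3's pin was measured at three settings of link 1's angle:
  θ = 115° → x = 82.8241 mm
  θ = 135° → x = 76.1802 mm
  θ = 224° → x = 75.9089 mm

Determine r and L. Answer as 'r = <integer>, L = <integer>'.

constraint per measurement: (x − r cos θ)² + (r sin θ − e)² = L²
subtracting the θ₁ and θ₂ equations cancels the r² and L² terms:
r = (x₁² − x₂²) / (2[(x₁cos θ₁ + e sin θ₁) − (x₂cos θ₂ + e sin θ₂)]) = 27.9998 → r = 28
L² = (x₁ − r cos θ₁)² + (r sin θ₁ − e)² = 9603.9983 → L = 98.0000 → L = 98
check at θ₃=224°: x = 75.9089 (printed 75.9089) ✓

r = 28, L = 98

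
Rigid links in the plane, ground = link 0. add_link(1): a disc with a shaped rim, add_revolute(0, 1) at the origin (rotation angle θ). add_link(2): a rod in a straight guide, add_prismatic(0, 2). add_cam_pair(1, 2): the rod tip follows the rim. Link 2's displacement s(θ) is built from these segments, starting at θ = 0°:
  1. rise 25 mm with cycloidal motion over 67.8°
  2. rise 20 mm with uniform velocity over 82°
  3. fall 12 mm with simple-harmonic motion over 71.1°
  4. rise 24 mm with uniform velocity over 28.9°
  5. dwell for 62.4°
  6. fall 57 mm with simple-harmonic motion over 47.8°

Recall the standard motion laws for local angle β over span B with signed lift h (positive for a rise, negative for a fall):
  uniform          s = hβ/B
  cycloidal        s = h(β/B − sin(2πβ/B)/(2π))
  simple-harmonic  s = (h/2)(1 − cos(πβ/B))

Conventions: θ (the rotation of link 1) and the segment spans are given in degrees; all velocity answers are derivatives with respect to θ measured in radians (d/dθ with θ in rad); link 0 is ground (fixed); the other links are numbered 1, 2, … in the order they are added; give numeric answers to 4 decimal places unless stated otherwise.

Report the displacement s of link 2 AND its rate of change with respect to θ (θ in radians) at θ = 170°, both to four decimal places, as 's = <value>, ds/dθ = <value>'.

segment 1 (0° to 67.8°, cycloidal, h = 25) is passed completely: s = 0.0000 + (25) = 25.0000
segment 2 (67.8° to 149.8°, uniform, h = 20) is passed completely: s = 25.0000 + (20) = 45.0000
θ = 170° falls in segment 3 (149.8° to 220.9°, simple-harmonic, h = -12): β = 170 − 149.8 = 20.2°, B = 71.1°; Δs = -12/2·(1 − cos(π·0.2841)) = -2.2354; s = 45.0000 − 2.2354 = 42.7646
velocity in seg [149.8°–220.9°] (simple-harmonic), θ in radians: β = 20.2° = 0.3526 rad, B = 71.1° = 1.2409 rad; ds/dθ = (πh/(2B)) sin(πβ/B) = (π·(-12)/(2·1.2409)) sin(π·0.2841) = -11.827945 mm/rad

s = 42.7646, ds/dθ = -11.8279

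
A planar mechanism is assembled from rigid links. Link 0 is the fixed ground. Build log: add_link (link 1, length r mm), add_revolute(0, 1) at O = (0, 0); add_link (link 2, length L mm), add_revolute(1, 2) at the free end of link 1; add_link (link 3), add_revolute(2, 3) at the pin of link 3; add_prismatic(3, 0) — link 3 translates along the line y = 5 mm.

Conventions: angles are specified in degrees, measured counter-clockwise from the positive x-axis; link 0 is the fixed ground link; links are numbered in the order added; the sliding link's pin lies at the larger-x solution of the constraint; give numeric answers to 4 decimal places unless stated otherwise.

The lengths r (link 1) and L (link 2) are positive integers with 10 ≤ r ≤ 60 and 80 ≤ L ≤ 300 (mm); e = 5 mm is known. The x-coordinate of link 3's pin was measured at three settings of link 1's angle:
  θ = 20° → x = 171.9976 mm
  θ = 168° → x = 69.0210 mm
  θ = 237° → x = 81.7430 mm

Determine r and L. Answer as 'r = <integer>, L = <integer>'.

constraint per measurement: (x − r cos θ)² + (r sin θ − e)² = L²
subtracting the θ₁ and θ₂ equations cancels the r² and L² terms:
r = (x₁² − x₂²) / (2[(x₁cos θ₁ + e sin θ₁) − (x₂cos θ₂ + e sin θ₂)]) = 54.0000 → r = 54
L² = (x₁ − r cos θ₁)² + (r sin θ₁ − e)² = 14883.9970 → L = 122.0000 → L = 122
check at θ₃=237°: x = 81.7430 (printed 81.7430) ✓

r = 54, L = 122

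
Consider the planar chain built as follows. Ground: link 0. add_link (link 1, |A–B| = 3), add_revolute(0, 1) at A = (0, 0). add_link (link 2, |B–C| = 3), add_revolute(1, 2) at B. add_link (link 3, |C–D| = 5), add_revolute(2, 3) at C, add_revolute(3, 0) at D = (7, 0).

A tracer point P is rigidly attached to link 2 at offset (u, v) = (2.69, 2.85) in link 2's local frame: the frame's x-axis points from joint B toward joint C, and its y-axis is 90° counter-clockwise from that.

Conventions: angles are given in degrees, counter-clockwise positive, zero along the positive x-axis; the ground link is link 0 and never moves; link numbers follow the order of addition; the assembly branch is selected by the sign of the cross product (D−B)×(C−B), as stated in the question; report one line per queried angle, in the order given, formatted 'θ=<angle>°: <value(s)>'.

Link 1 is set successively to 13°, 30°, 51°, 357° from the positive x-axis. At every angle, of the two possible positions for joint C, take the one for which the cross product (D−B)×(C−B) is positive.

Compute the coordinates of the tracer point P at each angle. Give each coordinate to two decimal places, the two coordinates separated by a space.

A=(0,0), D=(7.00,0)
θ=13°: B = A + 3.00·(cos13°, sin13°) = (2.9231, 0.6749)
θ=13°: |BD| = 4.1324
θ=13°: circle(B,3.00) ∩ circle(D,5.00): a=0.1302, h=2.9972
θ=13°:   candidates: C₊=(3.5411,3.6105) cross=12.385; C₋=(2.5621,-2.3034) cross=-12.385
θ=13°:   branch + wants cross > 0 → take C=(3.5411,3.6105) (cross=12.385)
θ=13°: ex = (C−B)/|BC| = (0.2060,0.9786); ey = (-0.9786,0.2060)
θ=13°: P = B + 2.69·ex + 2.85·ey = (0.6883,3.8942)
θ=30°: B = A + 3.00·(cos30°, sin30°) = (2.5981, 1.5000)
θ=30°: |BD| = 4.6505
θ=30°: circle(B,3.00) ∩ circle(D,5.00): a=0.6050, h=2.9384
θ=30°:   candidates: C₊=(4.1185,4.0862) cross=13.665; C₋=(2.2230,-1.4765) cross=-13.665
θ=30°:   branch + wants cross > 0 → take C=(4.1185,4.0862) (cross=13.665)
θ=30°: ex = (C−B)/|BC| = (0.5068,0.8621); ey = (-0.8621,0.5068)
θ=30°: P = B + 2.69·ex + 2.85·ey = (1.5045,5.2633)
θ=51°: B = A + 3.00·(cos51°, sin51°) = (1.8880, 2.3314)
θ=51°: |BD| = 5.6186
θ=51°: circle(B,3.00) ∩ circle(D,5.00): a=1.3854, h=2.6609
θ=51°:   candidates: C₊=(4.2527,4.1776) cross=14.951; C₋=(2.0444,-0.6645) cross=-14.951
θ=51°:   branch + wants cross > 0 → take C=(4.2527,4.1776) (cross=14.951)
θ=51°: ex = (C−B)/|BC| = (0.7882,0.6154); ey = (-0.6154,0.7882)
θ=51°: P = B + 2.69·ex + 2.85·ey = (2.2545,6.2333)
θ=357°: B = A + 3.00·(cos357°, sin357°) = (2.9959, -0.1570)
θ=357°: |BD| = 4.0072
θ=357°: circle(B,3.00) ∩ circle(D,5.00): a=0.0072, h=3.0000
θ=357°:   candidates: C₊=(2.8855,2.8410) cross=12.022; C₋=(3.1206,-3.1544) cross=-12.022
θ=357°:   branch + wants cross > 0 → take C=(2.8855,2.8410) (cross=12.022)
θ=357°: ex = (C−B)/|BC| = (-0.0368,0.9993); ey = (-0.9993,-0.0368)
θ=357°: P = B + 2.69·ex + 2.85·ey = (0.0489,2.4263)

θ=13°: 0.69 3.89
θ=30°: 1.50 5.26
θ=51°: 2.25 6.23
θ=357°: 0.05 2.43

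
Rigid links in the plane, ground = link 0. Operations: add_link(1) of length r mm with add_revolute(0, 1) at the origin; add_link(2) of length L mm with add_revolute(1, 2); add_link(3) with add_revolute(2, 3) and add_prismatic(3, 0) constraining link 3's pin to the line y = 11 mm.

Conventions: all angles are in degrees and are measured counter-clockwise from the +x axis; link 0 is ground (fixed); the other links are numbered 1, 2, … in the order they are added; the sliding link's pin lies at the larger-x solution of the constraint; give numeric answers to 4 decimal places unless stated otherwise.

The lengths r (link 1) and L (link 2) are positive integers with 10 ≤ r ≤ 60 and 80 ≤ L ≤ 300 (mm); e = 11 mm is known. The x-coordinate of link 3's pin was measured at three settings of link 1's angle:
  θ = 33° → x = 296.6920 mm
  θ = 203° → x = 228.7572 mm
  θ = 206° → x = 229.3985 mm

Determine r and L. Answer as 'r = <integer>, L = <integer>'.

constraint per measurement: (x − r cos θ)² + (r sin θ − e)² = L²
subtracting the θ₁ and θ₂ equations cancels the r² and L² terms:
r = (x₁² − x₂²) / (2[(x₁cos θ₁ + e sin θ₁) − (x₂cos θ₂ + e sin θ₂)]) = 38.0000 → r = 38
L² = (x₁ − r cos θ₁)² + (r sin θ₁ − e)² = 70224.9842 → L = 265.0000 → L = 265
check at θ₃=206°: x = 229.3985 (printed 229.3985) ✓

r = 38, L = 265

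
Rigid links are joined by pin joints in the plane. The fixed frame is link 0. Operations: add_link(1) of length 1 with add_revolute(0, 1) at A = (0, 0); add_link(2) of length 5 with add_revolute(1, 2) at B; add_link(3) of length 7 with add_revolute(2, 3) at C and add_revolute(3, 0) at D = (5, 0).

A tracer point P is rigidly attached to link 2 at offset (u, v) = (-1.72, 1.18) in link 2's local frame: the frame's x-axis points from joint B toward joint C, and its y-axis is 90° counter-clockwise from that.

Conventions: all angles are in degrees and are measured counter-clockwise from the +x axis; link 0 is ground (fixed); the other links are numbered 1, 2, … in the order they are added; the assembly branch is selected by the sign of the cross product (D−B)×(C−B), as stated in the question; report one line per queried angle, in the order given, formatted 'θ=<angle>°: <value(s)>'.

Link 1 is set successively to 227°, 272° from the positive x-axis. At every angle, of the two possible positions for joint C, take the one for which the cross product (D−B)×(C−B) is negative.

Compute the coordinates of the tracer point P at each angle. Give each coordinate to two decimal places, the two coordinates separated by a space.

A=(0,0), D=(5.00,0)
θ=227°: B = A + 1.00·(cos227°, sin227°) = (-0.6820, -0.7314)
θ=227°: |BD| = 5.7289
θ=227°: circle(B,5.00) ∩ circle(D,7.00): a=0.7698, h=4.9404
θ=227°:   candidates: C₊=(-0.5492,4.2669) cross=28.303; C₋=(0.7122,-5.5330) cross=-28.303
θ=227°:   branch - wants cross < 0 → take C=(0.7122,-5.5330) (cross=-28.303)
θ=227°: ex = (C−B)/|BC| = (0.2788,-0.9603); ey = (0.9603,0.2788)
θ=227°: P = B + -1.72·ex + 1.18·ey = (-0.0284,1.2495)
θ=272°: B = A + 1.00·(cos272°, sin272°) = (0.0349, -0.9994)
θ=272°: |BD| = 5.0647
θ=272°: circle(B,5.00) ∩ circle(D,7.00): a=0.1630, h=4.9973
θ=272°:   candidates: C₊=(-0.7914,3.9319) cross=25.310; C₋=(1.1808,-5.8663) cross=-25.310
θ=272°:   branch - wants cross < 0 → take C=(1.1808,-5.8663) (cross=-25.310)
θ=272°: ex = (C−B)/|BC| = (0.2292,-0.9734); ey = (0.9734,0.2292)
θ=272°: P = B + -1.72·ex + 1.18·ey = (0.7893,0.9453)

θ=227°: -0.03 1.25
θ=272°: 0.79 0.95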